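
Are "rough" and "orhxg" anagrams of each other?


Word 1: "rough" → sorted: ghoru
Word 2: "orhxg" → sorted: ghorx
Same letters? ghoru != ghorx
Anagram = No


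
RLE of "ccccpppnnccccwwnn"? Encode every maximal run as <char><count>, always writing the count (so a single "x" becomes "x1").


String: "ccccpppnnccccwwnn"
Scanning for consecutive runs:
  'c' x 4
  'p' x 3
  'n' x 2
  'c' x 4
  'w' x 2
  'n' x 2
RLE = "c4p3n2c4w2n2"


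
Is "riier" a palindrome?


Word: "riier"
Reversed: "reiir"
Forward == Backward? riier != reiir
Palindrome = No


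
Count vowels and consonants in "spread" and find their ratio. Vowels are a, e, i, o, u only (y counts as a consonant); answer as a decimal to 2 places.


Word: "spread"
Vowels (a,e,i,o,u): 2
Consonants: 4
Ratio = 2/4
= 0.50


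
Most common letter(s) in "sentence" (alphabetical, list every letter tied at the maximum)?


Word: "sentence"
Letter counts:
  'c': 1
  'e': 3
  'n': 2
  's': 1
  't': 1
Maximum count = 3
Most frequent = 'e' (3 times each)


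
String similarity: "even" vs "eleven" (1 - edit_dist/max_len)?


Word 1: "even" (length 4)
Word 2: "eleven" (length 6)
One optimal edit sequence:
  1. insert 'e'  (+1)
  2. insert 'l'  (+1)
  3. keep 'e'
  4. keep 'v'
  5. keep 'e'
  6. keep 'n'
Edit distance = 2
Max length = max(4, 6) = 6
Similarity = 1 - 2/6
= 0.6667


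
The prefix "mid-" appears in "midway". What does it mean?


Prefix: mid-
Example: midway = mid- + way
Meaning = middle


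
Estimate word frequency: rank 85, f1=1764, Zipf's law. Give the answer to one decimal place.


Zipf's law: f(r) = f(1) / r
f(1) = 1764
f(85) = 1764 / 85
= 20.8 occurrences


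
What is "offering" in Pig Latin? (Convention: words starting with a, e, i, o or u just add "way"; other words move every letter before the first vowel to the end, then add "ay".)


Word: "offering"
Starts with vowel → add 'way'
Pig Latin = "offeringway"


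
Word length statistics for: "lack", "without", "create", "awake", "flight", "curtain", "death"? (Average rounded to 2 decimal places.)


Lengths: "lack"=4, "without"=7, "create"=6, "awake"=5, "flight"=6, "curtain"=7, "death"=5
Sum = 40, Count = 7
Average = 40/7 = 5.71
= avg=5.71, min=4, max=7


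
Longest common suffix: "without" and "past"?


Word 1: "without"
Word 2: "past"
Comparing from end:
  Pos -1: 't' == 't'
  Pos -2: 'u' != 's' (stop)
LCS = "t" (length 1)


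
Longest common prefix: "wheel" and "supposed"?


Word 1: "wheel"
Word 2: "supposed"
Comparing from start:
  Pos 0: 'w' != 's' (stop)
LCP = "" (length 0)


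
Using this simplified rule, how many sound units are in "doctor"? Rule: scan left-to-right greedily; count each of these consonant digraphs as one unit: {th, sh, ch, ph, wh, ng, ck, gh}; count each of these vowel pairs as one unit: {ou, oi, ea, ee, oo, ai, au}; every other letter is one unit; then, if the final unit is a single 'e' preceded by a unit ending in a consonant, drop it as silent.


Word: "doctor" (6 letters)
Left-to-right scan:
  [1] 'd' (letter)
  [2] 'o' (letter)
  [3] 'c' (letter)
  [4] 't' (letter)
  [5] 'o' (letter)
  [6] 'r' (letter)
Units from scan: 6
Sound units = 6 units


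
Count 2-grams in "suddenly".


Word: "suddenly" (length 8)
Number of 2-grams = length - 2 + 1 = 8 - 2 + 1
= 7


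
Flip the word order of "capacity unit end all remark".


Original: "capacity unit end all remark"
Words (1..n): capacity | unit | end | all | remark
Reversed (n..1): remark | all | end | unit | capacity
Result = "remark all end unit capacity"


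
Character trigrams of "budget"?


Word: "budget" (length 6)
Number of trigrams = 6 - 3 + 1 = 4
  Position 0: "bud"
  Position 1: "udg"
  Position 2: "dge"
  Position 3: "get"
Trigrams = "bud", "udg", "dge", "get"


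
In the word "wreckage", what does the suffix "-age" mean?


Suffix: -age
Example: wreckage = wreck + -age
Meaning = result / collection


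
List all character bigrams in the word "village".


Word: "village" (length 7)
Number of bigrams = 7 - 2 + 1 = 6
  Position 0: "vi"
  Position 1: "il"
  Position 2: "ll"
  Position 3: "la"
  Position 4: "ag"
  Position 5: "ge"
Bigrams = "vi", "il", "ll", "la", "ag", "ge"


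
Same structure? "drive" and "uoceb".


Pattern of "drive": [0, 1, 2, 3, 4]
Pattern of "uoceb": [0, 1, 2, 3, 4]
Patterns match
Same pattern = Yes


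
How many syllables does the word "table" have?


Word: "table"
Syllable breakdown: ta · ble
Counting: 2 parts
= 2 syllables


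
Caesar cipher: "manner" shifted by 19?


Word: "manner"
Shift: 19
Each letter → (letter + shift) mod 26:
  'm' (12) + 19 = 5 → 'f'
  'a' (0) + 19 = 19 → 't'
  'n' (13) + 19 = 6 → 'g'
  'n' (13) + 19 = 6 → 'g'
  'e' (4) + 19 = 23 → 'x'
  'r' (17) + 19 = 10 → 'k'
Result = "ftggxk"


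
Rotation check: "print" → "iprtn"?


Word: "print", Candidate: "iprtn"
Method: check if candidate is substring of word+word
"printprint" contains "iprtn"? No
Is rotation = No


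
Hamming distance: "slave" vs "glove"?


Comparing character by character (same length = 5):
  Pos 0: 's' vs 'g' !=
  Pos 1: 'l' vs 'l' =
  Pos 2: 'a' vs 'o' !=
  Pos 3: 'v' vs 'v' =
  Pos 4: 'e' vs 'e' =
Hamming distance = 2


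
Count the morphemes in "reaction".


Word: "reaction"
Morphemes: re- | act | -ion
Each morpheme carries meaning
= 3 morphemes


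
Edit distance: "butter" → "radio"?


Word 1: "butter" (length 6)
Word 2: "radio" (length 5)
One optimal edit sequence (insert/delete/substitute each cost 1):
  1. delete 'b'  (+1)
  2. substitute 'u' -> 'r'  (+1)
  3. substitute 't' -> 'a'  (+1)
  4. substitute 't' -> 'd'  (+1)
  5. substitute 'e' -> 'i'  (+1)
  6. substitute 'r' -> 'o'  (+1)
Total edit operations: 6
Edit distance = 6


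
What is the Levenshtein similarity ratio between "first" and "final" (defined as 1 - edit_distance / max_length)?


Word 1: "first" (length 5)
Word 2: "final" (length 5)
One optimal edit sequence:
  1. keep 'f'
  2. keep 'i'
  3. substitute 'r' -> 'n'  (+1)
  4. substitute 's' -> 'a'  (+1)
  5. substitute 't' -> 'l'  (+1)
Edit distance = 3
Max length = max(5, 5) = 5
Similarity = 1 - 3/5
= 0.4000


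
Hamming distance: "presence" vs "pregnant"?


Comparing character by character (same length = 8):
  Pos 0: 'p' vs 'p' =
  Pos 1: 'r' vs 'r' =
  Pos 2: 'e' vs 'e' =
  Pos 3: 's' vs 'g' !=
  Pos 4: 'e' vs 'n' !=
  Pos 5: 'n' vs 'a' !=
  Pos 6: 'c' vs 'n' !=
  Pos 7: 'e' vs 't' !=
Hamming distance = 5


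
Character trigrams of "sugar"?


Word: "sugar" (length 5)
Number of trigrams = 5 - 3 + 1 = 3
  Position 0: "sug"
  Position 1: "uga"
  Position 2: "gar"
Trigrams = "sug", "uga", "gar"


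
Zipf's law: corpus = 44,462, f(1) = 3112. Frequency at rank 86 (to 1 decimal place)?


Zipf's law: f(r) = f(1) / r
f(1) = 3112
f(86) = 3112 / 86
= 36.2 occurrences


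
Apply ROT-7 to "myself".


Word: "myself"
Shift: 7
Each letter → (letter + shift) mod 26:
  'm' (12) + 7 = 19 → 't'
  'y' (24) + 7 = 5 → 'f'
  's' (18) + 7 = 25 → 'z'
  'e' (4) + 7 = 11 → 'l'
  'l' (11) + 7 = 18 → 's'
  'f' (5) + 7 = 12 → 'm'
Result = "tfzlsm"


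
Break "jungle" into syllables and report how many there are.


Word: "jungle"
Syllable breakdown: jun / gle
Counting: 2 parts
= 2 syllables


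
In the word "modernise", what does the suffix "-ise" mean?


Suffix: -ise
Example: modernise (modern + -ise)
Meaning = to make


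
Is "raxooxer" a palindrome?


Word: "raxooxer"
Reversed: "rexooxar"
Forward == Backward? raxooxer != rexooxar
Palindrome = No


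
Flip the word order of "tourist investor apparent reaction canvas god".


Original: "tourist investor apparent reaction canvas god"
Words (1..n): tourist | investor | apparent | reaction | canvas | god
Reversed (n..1): god | canvas | reaction | apparent | investor | tourist
Result = "god canvas reaction apparent investor tourist"


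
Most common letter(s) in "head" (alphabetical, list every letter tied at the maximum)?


Word: "head"
Letter counts:
  'a': 1
  'd': 1
  'e': 1
  'h': 1
Maximum count = 1
Most frequent = 'a', 'd', 'e', 'h' (1 time each)


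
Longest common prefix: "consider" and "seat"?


Word 1: "consider"
Word 2: "seat"
Comparing from start:
  Pos 0: 'c' != 's' (stop)
LCP = "" (length 0)


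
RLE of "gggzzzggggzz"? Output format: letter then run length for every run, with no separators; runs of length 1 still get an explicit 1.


String: "gggzzzggggzz"
Scanning for consecutive runs:
  'g' x 3
  'z' x 3
  'g' x 4
  'z' x 2
RLE = "g3z3g4z2"


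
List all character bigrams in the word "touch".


Word: "touch" (length 5)
Number of bigrams = 5 - 2 + 1 = 4
  Position 0: "to"
  Position 1: "ou"
  Position 2: "uc"
  Position 3: "ch"
Bigrams = "to", "ou", "uc", "ch"


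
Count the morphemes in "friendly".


Word: "friendly"
Morphemes: friend | -ly
Each morpheme carries meaning
= 2 morphemes


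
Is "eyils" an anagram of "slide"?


Word 1: "slide" → sorted: deils
Word 2: "eyils" → sorted: eilsy
Same letters? deils != eilsy
Anagram = No


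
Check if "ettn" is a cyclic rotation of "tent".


Word: "tent", Candidate: "ettn"
Method: check if candidate is substring of word+word
"tenttent" contains "ettn"? No
Is rotation = No


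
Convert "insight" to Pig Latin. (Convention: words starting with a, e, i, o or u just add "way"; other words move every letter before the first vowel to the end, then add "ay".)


Word: "insight"
Starts with vowel → add 'way'
Pig Latin = "insightway"


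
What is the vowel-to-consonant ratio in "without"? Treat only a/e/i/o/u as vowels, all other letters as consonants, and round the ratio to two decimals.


Word: "without"
Vowels (a,e,i,o,u): 3
Consonants: 4
Ratio = 3/4
= 0.75


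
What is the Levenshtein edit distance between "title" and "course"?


Word 1: "title" (length 5)
Word 2: "course" (length 6)
One optimal edit sequence (insert/delete/substitute each cost 1):
  1. insert 'c'  (+1)
  2. substitute 't' -> 'o'  (+1)
  3. substitute 'i' -> 'u'  (+1)
  4. substitute 't' -> 'r'  (+1)
  5. substitute 'l' -> 's'  (+1)
  6. keep 'e'
Total edit operations: 5
Edit distance = 5


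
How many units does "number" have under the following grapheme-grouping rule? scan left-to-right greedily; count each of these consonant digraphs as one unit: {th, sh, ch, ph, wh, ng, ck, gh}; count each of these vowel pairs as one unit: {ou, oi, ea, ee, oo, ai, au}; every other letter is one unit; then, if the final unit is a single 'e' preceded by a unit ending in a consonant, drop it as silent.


Word: "number" (6 letters)
Left-to-right scan:
  [1] 'n' (letter)
  [2] 'u' (letter)
  [3] 'm' (letter)
  [4] 'b' (letter)
  [5] 'e' (letter)
  [6] 'r' (letter)
Units from scan: 6
Sound units = 6 units


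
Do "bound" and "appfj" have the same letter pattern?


Pattern of "bound": [0, 1, 2, 3, 4]
Pattern of "appfj": [0, 1, 1, 2, 3]
Patterns do not match
Same pattern = No


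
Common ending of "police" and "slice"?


Word 1: "police"
Word 2: "slice"
Comparing from end:
  Pos -1: 'e' == 'e'
  Pos -2: 'c' == 'c'
  Pos -3: 'i' == 'i'
  Pos -4: 'l' == 'l'
  Pos -5: 'o' != 's' (stop)
LCS = "lice" (length 4)


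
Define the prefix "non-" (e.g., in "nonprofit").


Prefix: non-
Example: nonprofit (non- + profit)
Meaning = not


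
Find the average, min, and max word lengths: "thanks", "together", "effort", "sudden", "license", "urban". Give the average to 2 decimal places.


Lengths: "thanks"=6, "together"=8, "effort"=6, "sudden"=6, "license"=7, "urban"=5
Sum = 38, Count = 6
Average = 38/6 = 6.33
= avg=6.33, min=5, max=8


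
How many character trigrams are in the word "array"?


Word: "array" (length 5)
Number of 3-grams = length - 3 + 1 = 5 - 3 + 1
= 3


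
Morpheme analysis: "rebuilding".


Word: "rebuilding"
Morphemes: re- + build + -ing
Each morpheme carries meaning
= 3 morphemes


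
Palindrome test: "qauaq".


Word: "qauaq"
Reversed: "qauaq"
Forward == Backward? qauaq == qauaq
Palindrome = Yes


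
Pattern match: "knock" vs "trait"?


Pattern of "knock": [0, 1, 2, 3, 0]
Pattern of "trait": [0, 1, 2, 3, 0]
Patterns match
Same pattern = Yes


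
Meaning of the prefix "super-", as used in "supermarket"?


Prefix: super-
As in: supermarket -> super- + market
Meaning = above / beyond


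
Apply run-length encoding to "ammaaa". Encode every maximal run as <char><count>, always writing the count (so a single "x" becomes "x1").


String: "ammaaa"
Scanning for consecutive runs:
  'a' x 1
  'm' x 2
  'a' x 3
RLE = "a1m2a3"


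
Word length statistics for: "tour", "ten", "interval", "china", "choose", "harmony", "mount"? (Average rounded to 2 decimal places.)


Lengths: "tour"=4, "ten"=3, "interval"=8, "china"=5, "choose"=6, "harmony"=7, "mount"=5
Sum = 38, Count = 7
Average = 38/7 = 5.43
= avg=5.43, min=3, max=8


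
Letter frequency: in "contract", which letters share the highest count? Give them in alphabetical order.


Word: "contract"
Letter counts:
  'a': 1
  'c': 2
  'n': 1
  'o': 1
  'r': 1
  't': 2
Maximum count = 2
Most frequent = 'c', 't' (2 times each)


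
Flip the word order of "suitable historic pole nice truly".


Original: "suitable historic pole nice truly"
Words (1..n): suitable | historic | pole | nice | truly
Reversed (n..1): truly | nice | pole | historic | suitable
Result = "truly nice pole historic suitable"


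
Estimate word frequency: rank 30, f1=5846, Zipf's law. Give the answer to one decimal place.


Zipf's law: f(r) = f(1) / r
f(1) = 5846
f(30) = 5846 / 30
= 194.9 occurrences


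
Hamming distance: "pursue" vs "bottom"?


Comparing character by character (same length = 6):
  Pos 0: 'p' vs 'b' !=
  Pos 1: 'u' vs 'o' !=
  Pos 2: 'r' vs 't' !=
  Pos 3: 's' vs 't' !=
  Pos 4: 'u' vs 'o' !=
  Pos 5: 'e' vs 'm' !=
Hamming distance = 6


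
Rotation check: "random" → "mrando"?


Word: "random", Candidate: "mrando"
Method: check if candidate is substring of word+word
"randomrandom" contains "mrando"? Yes
Is rotation = Yes


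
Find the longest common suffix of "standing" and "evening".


Word 1: "standing"
Word 2: "evening"
Comparing from end:
  Pos -1: 'g' == 'g'
  Pos -2: 'n' == 'n'
  Pos -3: 'i' == 'i'
  Pos -4: 'd' != 'n' (stop)
LCS = "ing" (length 3)


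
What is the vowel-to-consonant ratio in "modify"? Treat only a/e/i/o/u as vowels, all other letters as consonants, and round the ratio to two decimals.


Word: "modify"
Vowels (a,e,i,o,u): 2
Consonants: 4
Ratio = 2/4
= 0.50


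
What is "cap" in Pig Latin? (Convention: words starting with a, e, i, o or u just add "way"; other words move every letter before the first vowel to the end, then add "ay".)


Word: "cap"
Starts with consonant(s) → move to end, add 'ay'
Consonant cluster: "c"
Pig Latin = "apcay"


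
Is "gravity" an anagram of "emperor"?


Word 1: "emperor" → sorted: eemoprr
Word 2: "gravity" → sorted: agirtvy
Same letters? eemoprr != agirtvy
Anagram = No


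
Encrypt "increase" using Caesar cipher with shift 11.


Word: "increase"
Shift: 11
Each letter → (letter + shift) mod 26:
  'i' (8) + 11 = 19 → 't'
  'n' (13) + 11 = 24 → 'y'
  'c' (2) + 11 = 13 → 'n'
  'r' (17) + 11 = 2 → 'c'
  'e' (4) + 11 = 15 → 'p'
  'a' (0) + 11 = 11 → 'l'
  's' (18) + 11 = 3 → 'd'
  'e' (4) + 11 = 15 → 'p'
Result = "tyncpldp"


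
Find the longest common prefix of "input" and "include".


Word 1: "input"
Word 2: "include"
Comparing from start:
  Pos 0: 'i' == 'i'
  Pos 1: 'n' == 'n'
  Pos 2: 'p' != 'c' (stop)
LCP = "in" (length 2)


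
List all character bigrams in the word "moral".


Word: "moral" (length 5)
Number of bigrams = 5 - 2 + 1 = 4
  Position 0: "mo"
  Position 1: "or"
  Position 2: "ra"
  Position 3: "al"
Bigrams = "mo", "or", "ra", "al"


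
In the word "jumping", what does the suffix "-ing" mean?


Suffix: -ing
As in: jumping -> jump + -ing
Meaning = present participle


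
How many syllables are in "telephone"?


Word: "telephone"
Syllable breakdown: tel · e · phone
Counting: 3 parts
= 3 syllables


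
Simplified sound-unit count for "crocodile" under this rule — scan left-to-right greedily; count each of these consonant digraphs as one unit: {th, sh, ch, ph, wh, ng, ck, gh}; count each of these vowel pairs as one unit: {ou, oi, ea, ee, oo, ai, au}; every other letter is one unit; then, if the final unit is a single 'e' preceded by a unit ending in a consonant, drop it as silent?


Word: "crocodile" (9 letters)
Left-to-right scan:
  [1] 'c' (letter)
  [2] 'r' (letter)
  [3] 'o' (letter)
  [4] 'c' (letter)
  [5] 'o' (letter)
  [6] 'd' (letter)
  [7] 'i' (letter)
  [8] 'l' (letter)
  [9] 'e' (letter)
Units from scan: 9
Final unit is 'e' after a consonant -> drop as silent (-1)
Sound units = 8 units


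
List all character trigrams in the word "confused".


Word: "confused" (length 8)
Number of trigrams = 8 - 3 + 1 = 6
  Position 0: "con"
  Position 1: "onf"
  Position 2: "nfu"
  Position 3: "fus"
  Position 4: "use"
  Position 5: "sed"
Trigrams = "con", "onf", "nfu", "fus", "use", "sed"


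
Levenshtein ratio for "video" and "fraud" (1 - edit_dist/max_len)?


Word 1: "video" (length 5)
Word 2: "fraud" (length 5)
One optimal edit sequence:
  1. substitute 'v' -> 'f'  (+1)
  2. substitute 'i' -> 'r'  (+1)
  3. substitute 'd' -> 'a'  (+1)
  4. substitute 'e' -> 'u'  (+1)
  5. substitute 'o' -> 'd'  (+1)
Edit distance = 5
Max length = max(5, 5) = 5
Similarity = 1 - 5/5
= 0.0000


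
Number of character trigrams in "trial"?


Word: "trial" (length 5)
Number of 3-grams = length - 3 + 1 = 5 - 3 + 1
= 3


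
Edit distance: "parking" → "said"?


Word 1: "parking" (length 7)
Word 2: "said" (length 4)
One optimal edit sequence (insert/delete/substitute each cost 1):
  1. substitute 'p' -> 's'  (+1)
  2. keep 'a'
  3. delete 'r'  (+1)
  4. delete 'k'  (+1)
  5. keep 'i'
  6. delete 'n'  (+1)
  7. substitute 'g' -> 'd'  (+1)
Total edit operations: 5
Edit distance = 5


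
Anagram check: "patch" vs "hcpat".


Word 1: "patch" → sorted: achpt
Word 2: "hcpat" → sorted: achpt
Same letters? achpt == achpt
Anagram = Yes


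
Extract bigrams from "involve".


Word: "involve" (length 7)
Number of bigrams = 7 - 2 + 1 = 6
  Position 0: "in"
  Position 1: "nv"
  Position 2: "vo"
  Position 3: "ol"
  Position 4: "lv"
  Position 5: "ve"
Bigrams = "in", "nv", "vo", "ol", "lv", "ve"


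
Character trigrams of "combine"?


Word: "combine" (length 7)
Number of trigrams = 7 - 3 + 1 = 5
  Position 0: "com"
  Position 1: "omb"
  Position 2: "mbi"
  Position 3: "bin"
  Position 4: "ine"
Trigrams = "com", "omb", "mbi", "bin", "ine"


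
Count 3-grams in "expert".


Word: "expert" (length 6)
Number of 3-grams = length - 3 + 1 = 6 - 3 + 1
= 4


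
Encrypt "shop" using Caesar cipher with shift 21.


Word: "shop"
Shift: 21
Each letter → (letter + shift) mod 26:
  's' (18) + 21 = 13 → 'n'
  'h' (7) + 21 = 2 → 'c'
  'o' (14) + 21 = 9 → 'j'
  'p' (15) + 21 = 10 → 'k'
Result = "ncjk"


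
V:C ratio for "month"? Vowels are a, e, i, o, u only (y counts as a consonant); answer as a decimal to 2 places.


Word: "month"
Vowels (a,e,i,o,u): 1
Consonants: 4
Ratio = 1/4
= 0.25


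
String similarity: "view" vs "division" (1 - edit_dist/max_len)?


Word 1: "view" (length 4)
Word 2: "division" (length 8)
One optimal edit sequence:
  1. insert 'd'  (+1)
  2. insert 'i'  (+1)
  3. keep 'v'
  4. insert 'i'  (+1)
  5. insert 's'  (+1)
  6. keep 'i'
  7. substitute 'e' -> 'o'  (+1)
  8. substitute 'w' -> 'n'  (+1)
Edit distance = 6
Max length = max(4, 8) = 8
Similarity = 1 - 6/8
= 0.2500


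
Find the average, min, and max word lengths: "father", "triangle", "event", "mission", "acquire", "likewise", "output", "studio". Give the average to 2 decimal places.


Lengths: "father"=6, "triangle"=8, "event"=5, "mission"=7, "acquire"=7, "likewise"=8, "output"=6, "studio"=6
Sum = 53, Count = 8
Average = 53/8 = 6.63
= avg=6.63, min=5, max=8


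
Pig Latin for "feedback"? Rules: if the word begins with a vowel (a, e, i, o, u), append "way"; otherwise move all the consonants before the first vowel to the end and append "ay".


Word: "feedback"
Starts with consonant(s) → move to end, add 'ay'
Consonant cluster: "f"
Pig Latin = "eedbackfay"


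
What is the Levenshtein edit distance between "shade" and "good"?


Word 1: "shade" (length 5)
Word 2: "good" (length 4)
One optimal edit sequence (insert/delete/substitute each cost 1):
  1. substitute 's' -> 'g'  (+1)
  2. substitute 'h' -> 'o'  (+1)
  3. substitute 'a' -> 'o'  (+1)
  4. keep 'd'
  5. delete 'e'  (+1)
Total edit operations: 4
Edit distance = 4


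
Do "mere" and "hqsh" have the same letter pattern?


Pattern of "mere": [0, 1, 2, 1]
Pattern of "hqsh": [0, 1, 2, 0]
Patterns do not match
Same pattern = No


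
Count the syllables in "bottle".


Word: "bottle"
Syllable breakdown: bot · tle
Counting: 2 parts
= 2 syllables


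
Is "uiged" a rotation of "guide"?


Word: "guide", Candidate: "uiged"
Method: check if candidate is substring of word+word
"guideguide" contains "uiged"? No
Is rotation = No


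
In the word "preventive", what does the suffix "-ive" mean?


Suffix: -ive
Example: preventive (prevent + -ive)
Meaning = tending to


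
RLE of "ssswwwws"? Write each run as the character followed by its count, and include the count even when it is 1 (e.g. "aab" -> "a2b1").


String: "ssswwwws"
Scanning for consecutive runs:
  's' x 3
  'w' x 4
  's' x 1
RLE = "s3w4s1"


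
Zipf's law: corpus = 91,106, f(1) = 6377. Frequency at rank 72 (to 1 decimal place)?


Zipf's law: f(r) = f(1) / r
f(1) = 6377
f(72) = 6377 / 72
= 88.6 occurrences


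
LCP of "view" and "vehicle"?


Word 1: "view"
Word 2: "vehicle"
Comparing from start:
  Pos 0: 'v' == 'v'
  Pos 1: 'i' != 'e' (stop)
LCP = "v" (length 1)


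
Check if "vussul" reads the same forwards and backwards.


Word: "vussul"
Reversed: "lussuv"
Forward == Backward? vussul != lussuv
Palindrome = No


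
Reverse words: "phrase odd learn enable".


Original: "phrase odd learn enable"
Words (1..n): phrase | odd | learn | enable
Reversed (n..1): enable | learn | odd | phrase
Result = "enable learn odd phrase"


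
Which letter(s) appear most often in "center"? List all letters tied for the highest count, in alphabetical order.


Word: "center"
Letter counts:
  'c': 1
  'e': 2
  'n': 1
  'r': 1
  't': 1
Maximum count = 2
Most frequent = 'e' (2 times each)


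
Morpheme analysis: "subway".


Word: "subway"
Morphemes: sub- / way
Each morpheme carries meaning
= 2 morphemes


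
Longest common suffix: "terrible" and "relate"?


Word 1: "terrible"
Word 2: "relate"
Comparing from end:
  Pos -1: 'e' == 'e'
  Pos -2: 'l' != 't' (stop)
LCS = "e" (length 1)


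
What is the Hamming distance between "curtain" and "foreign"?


Comparing character by character (same length = 7):
  Pos 0: 'c' vs 'f' !=
  Pos 1: 'u' vs 'o' !=
  Pos 2: 'r' vs 'r' =
  Pos 3: 't' vs 'e' !=
  Pos 4: 'a' vs 'i' !=
  Pos 5: 'i' vs 'g' !=
  Pos 6: 'n' vs 'n' =
Hamming distance = 5


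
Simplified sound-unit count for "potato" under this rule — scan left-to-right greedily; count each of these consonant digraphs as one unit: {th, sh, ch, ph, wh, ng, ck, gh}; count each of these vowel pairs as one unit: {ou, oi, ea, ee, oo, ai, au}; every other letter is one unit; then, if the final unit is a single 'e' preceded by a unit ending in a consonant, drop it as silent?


Word: "potato" (6 letters)
Left-to-right scan:
  1. 'p' (letter)
  2. 'o' (letter)
  3. 't' (letter)
  4. 'a' (letter)
  5. 't' (letter)
  6. 'o' (letter)
Units from scan: 6
Sound units = 6 units


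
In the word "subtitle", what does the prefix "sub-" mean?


Prefix: sub-
Example: subtitle (sub- + title)
Meaning = under / below


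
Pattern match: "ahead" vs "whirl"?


Pattern of "ahead": [0, 1, 2, 0, 3]
Pattern of "whirl": [0, 1, 2, 3, 4]
Patterns do not match
Same pattern = No


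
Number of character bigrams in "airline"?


Word: "airline" (length 7)
Number of 2-grams = length - 2 + 1 = 7 - 2 + 1
= 6


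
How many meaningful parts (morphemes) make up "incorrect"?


Word: "incorrect"
Morphemes: in- | correct
Each morpheme carries meaning
= 2 morphemes


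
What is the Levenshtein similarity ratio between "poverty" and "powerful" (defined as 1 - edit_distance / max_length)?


Word 1: "poverty" (length 7)
Word 2: "powerful" (length 8)
One optimal edit sequence:
  1. keep 'p'
  2. keep 'o'
  3. substitute 'v' -> 'w'  (+1)
  4. keep 'e'
  5. keep 'r'
  6. insert 'f'  (+1)
  7. substitute 't' -> 'u'  (+1)
  8. substitute 'y' -> 'l'  (+1)
Edit distance = 4
Max length = max(7, 8) = 8
Similarity = 1 - 4/8
= 0.5000


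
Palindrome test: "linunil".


Word: "linunil"
Reversed: "linunil"
Forward == Backward? linunil == linunil
Palindrome = Yes


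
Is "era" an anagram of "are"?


Word 1: "are" → sorted: aer
Word 2: "era" → sorted: aer
Same letters? aer == aer
Anagram = Yes


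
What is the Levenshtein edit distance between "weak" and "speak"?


Word 1: "weak" (length 4)
Word 2: "speak" (length 5)
One optimal edit sequence (insert/delete/substitute each cost 1):
  1. insert 's'  (+1)
  2. substitute 'w' -> 'p'  (+1)
  3. keep 'e'
  4. keep 'a'
  5. keep 'k'
Total edit operations: 2
Edit distance = 2


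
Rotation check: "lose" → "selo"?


Word: "lose", Candidate: "selo"
Method: check if candidate is substring of word+word
"loselose" contains "selo"? Yes
Is rotation = Yes


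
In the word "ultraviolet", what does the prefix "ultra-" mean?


Prefix: ultra-
As in: ultraviolet -> ultra- + violet
Meaning = beyond


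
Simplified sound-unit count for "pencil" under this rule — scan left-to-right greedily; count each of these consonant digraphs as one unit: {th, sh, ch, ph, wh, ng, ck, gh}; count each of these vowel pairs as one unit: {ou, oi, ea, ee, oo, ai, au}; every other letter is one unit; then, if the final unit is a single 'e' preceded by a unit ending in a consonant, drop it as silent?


Word: "pencil" (6 letters)
Left-to-right scan:
  (1) 'p' (letter)
  (2) 'e' (letter)
  (3) 'n' (letter)
  (4) 'c' (letter)
  (5) 'i' (letter)
  (6) 'l' (letter)
Units from scan: 6
Sound units = 6 units


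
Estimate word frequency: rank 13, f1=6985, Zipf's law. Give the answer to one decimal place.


Zipf's law: f(r) = f(1) / r
f(1) = 6985
f(13) = 6985 / 13
= 537.3 occurrences


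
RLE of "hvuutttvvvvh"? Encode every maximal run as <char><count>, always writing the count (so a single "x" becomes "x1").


String: "hvuutttvvvvh"
Scanning for consecutive runs:
  'h' x 1
  'v' x 1
  'u' x 2
  't' x 3
  'v' x 4
  'h' x 1
RLE = "h1v1u2t3v4h1"


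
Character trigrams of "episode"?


Word: "episode" (length 7)
Number of trigrams = 7 - 3 + 1 = 5
  Position 0: "epi"
  Position 1: "pis"
  Position 2: "iso"
  Position 3: "sod"
  Position 4: "ode"
Trigrams = "epi", "pis", "iso", "sod", "ode"


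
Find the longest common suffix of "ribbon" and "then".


Word 1: "ribbon"
Word 2: "then"
Comparing from end:
  Pos -1: 'n' == 'n'
  Pos -2: 'o' != 'e' (stop)
LCS = "n" (length 1)


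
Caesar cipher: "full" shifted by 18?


Word: "full"
Shift: 18
Each letter → (letter + shift) mod 26:
  'f' (5) + 18 = 23 → 'x'
  'u' (20) + 18 = 12 → 'm'
  'l' (11) + 18 = 3 → 'd'
  'l' (11) + 18 = 3 → 'd'
Result = "xmdd"


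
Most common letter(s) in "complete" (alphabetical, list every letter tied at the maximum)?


Word: "complete"
Letter counts:
  'c': 1
  'e': 2
  'l': 1
  'm': 1
  'o': 1
  'p': 1
  't': 1
Maximum count = 2
Most frequent = 'e' (2 times each)


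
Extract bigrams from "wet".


Word: "wet" (length 3)
Number of bigrams = 3 - 2 + 1 = 2
  Position 0: "we"
  Position 1: "et"
Bigrams = "we", "et"


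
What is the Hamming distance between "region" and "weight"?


Comparing character by character (same length = 6):
  Pos 0: 'r' vs 'w' !=
  Pos 1: 'e' vs 'e' =
  Pos 2: 'g' vs 'i' !=
  Pos 3: 'i' vs 'g' !=
  Pos 4: 'o' vs 'h' !=
  Pos 5: 'n' vs 't' !=
Hamming distance = 5


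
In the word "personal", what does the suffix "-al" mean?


Suffix: -al
Example: personal = person + -al
Meaning = relating to


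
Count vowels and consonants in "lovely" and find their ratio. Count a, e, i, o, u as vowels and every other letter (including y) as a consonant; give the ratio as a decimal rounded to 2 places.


Word: "lovely"
Vowels (a,e,i,o,u): 2
Consonants: 4
Ratio = 2/4
= 0.50


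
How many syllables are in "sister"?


Word: "sister"
Syllable breakdown: sis-ter
Counting: 2 parts
= 2 syllables


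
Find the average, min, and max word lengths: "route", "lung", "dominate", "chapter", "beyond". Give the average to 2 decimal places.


Lengths: "route"=5, "lung"=4, "dominate"=8, "chapter"=7, "beyond"=6
Sum = 30, Count = 5
Average = 30/5 = 6.00
= avg=6.00, min=4, max=8


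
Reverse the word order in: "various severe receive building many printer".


Original: "various severe receive building many printer"
Words (1..n): various | severe | receive | building | many | printer
Reversed (n..1): printer | many | building | receive | severe | various
Result = "printer many building receive severe various"


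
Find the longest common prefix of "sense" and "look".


Word 1: "sense"
Word 2: "look"
Comparing from start:
  Pos 0: 's' != 'l' (stop)
LCP = "" (length 0)


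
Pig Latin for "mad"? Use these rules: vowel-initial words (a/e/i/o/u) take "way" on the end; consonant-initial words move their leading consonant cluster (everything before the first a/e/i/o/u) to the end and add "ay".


Word: "mad"
Starts with consonant(s) → move to end, add 'ay'
Consonant cluster: "m"
Pig Latin = "admay"


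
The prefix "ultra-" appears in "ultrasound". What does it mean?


Prefix: ultra-
Example: ultrasound = ultra- + sound
Meaning = beyond


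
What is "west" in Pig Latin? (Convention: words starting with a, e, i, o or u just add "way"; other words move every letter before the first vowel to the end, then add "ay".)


Word: "west"
Starts with consonant(s) → move to end, add 'ay'
Consonant cluster: "w"
Pig Latin = "estway"


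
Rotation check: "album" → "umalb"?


Word: "album", Candidate: "umalb"
Method: check if candidate is substring of word+word
"albumalbum" contains "umalb"? Yes
Is rotation = Yes


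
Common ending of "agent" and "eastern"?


Word 1: "agent"
Word 2: "eastern"
Comparing from end:
  Pos -1: 't' != 'n' (stop)
LCS = "" (length 0)


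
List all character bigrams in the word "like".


Word: "like" (length 4)
Number of bigrams = 4 - 2 + 1 = 3
  Position 0: "li"
  Position 1: "ik"
  Position 2: "ke"
Bigrams = "li", "ik", "ke"


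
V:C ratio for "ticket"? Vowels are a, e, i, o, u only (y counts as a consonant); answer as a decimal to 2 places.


Word: "ticket"
Vowels (a,e,i,o,u): 2
Consonants: 4
Ratio = 2/4
= 0.50


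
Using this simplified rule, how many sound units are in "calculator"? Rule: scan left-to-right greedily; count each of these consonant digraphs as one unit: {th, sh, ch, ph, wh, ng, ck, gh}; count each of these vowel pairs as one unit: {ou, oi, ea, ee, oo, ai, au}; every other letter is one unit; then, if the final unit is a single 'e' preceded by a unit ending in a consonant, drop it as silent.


Word: "calculator" (10 letters)
Left-to-right scan:
  [1] 'c' (letter)
  [2] 'a' (letter)
  [3] 'l' (letter)
  [4] 'c' (letter)
  [5] 'u' (letter)
  [6] 'l' (letter)
  [7] 'a' (letter)
  [8] 't' (letter)
  [9] 'o' (letter)
  [10] 'r' (letter)
Units from scan: 10
Sound units = 10 units


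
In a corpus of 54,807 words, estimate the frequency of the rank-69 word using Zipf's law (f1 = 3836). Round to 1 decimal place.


Zipf's law: f(r) = f(1) / r
f(1) = 3836
f(69) = 3836 / 69
= 55.6 occurrences


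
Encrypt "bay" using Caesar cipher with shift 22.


Word: "bay"
Shift: 22
Each letter → (letter + shift) mod 26:
  'b' (1) + 22 = 23 → 'x'
  'a' (0) + 22 = 22 → 'w'
  'y' (24) + 22 = 20 → 'u'
Result = "xwu"


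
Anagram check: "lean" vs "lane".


Word 1: "lean" → sorted: aeln
Word 2: "lane" → sorted: aeln
Same letters? aeln == aeln
Anagram = Yes


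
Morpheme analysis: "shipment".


Word: "shipment"
Morphemes: ship | -ment
Each morpheme carries meaning
= 2 morphemes


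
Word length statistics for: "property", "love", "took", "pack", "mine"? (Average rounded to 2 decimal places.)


Lengths: "property"=8, "love"=4, "took"=4, "pack"=4, "mine"=4
Sum = 24, Count = 5
Average = 24/5 = 4.80
= avg=4.80, min=4, max=8


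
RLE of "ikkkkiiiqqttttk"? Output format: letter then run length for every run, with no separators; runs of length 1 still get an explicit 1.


String: "ikkkkiiiqqttttk"
Scanning for consecutive runs:
  'i' x 1
  'k' x 4
  'i' x 3
  'q' x 2
  't' x 4
  'k' x 1
RLE = "i1k4i3q2t4k1"


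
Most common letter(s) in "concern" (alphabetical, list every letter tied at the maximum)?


Word: "concern"
Letter counts:
  'c': 2
  'e': 1
  'n': 2
  'o': 1
  'r': 1
Maximum count = 2
Most frequent = 'c', 'n' (2 times each)


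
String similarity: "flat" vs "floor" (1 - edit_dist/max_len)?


Word 1: "flat" (length 4)
Word 2: "floor" (length 5)
One optimal edit sequence:
  1. keep 'f'
  2. keep 'l'
  3. insert 'o'  (+1)
  4. substitute 'a' -> 'o'  (+1)
  5. substitute 't' -> 'r'  (+1)
Edit distance = 3
Max length = max(4, 5) = 5
Similarity = 1 - 3/5
= 0.4000


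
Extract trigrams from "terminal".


Word: "terminal" (length 8)
Number of trigrams = 8 - 3 + 1 = 6
  Position 0: "ter"
  Position 1: "erm"
  Position 2: "rmi"
  Position 3: "min"
  Position 4: "ina"
  Position 5: "nal"
Trigrams = "ter", "erm", "rmi", "min", "ina", "nal"


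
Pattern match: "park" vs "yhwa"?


Pattern of "park": [0, 1, 2, 3]
Pattern of "yhwa": [0, 1, 2, 3]
Patterns match
Same pattern = Yes


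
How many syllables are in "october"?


Word: "october"
Syllable breakdown: oc-to-ber
Counting: 3 parts
= 3 syllables


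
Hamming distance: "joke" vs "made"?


Comparing character by character (same length = 4):
  Pos 0: 'j' vs 'm' !=
  Pos 1: 'o' vs 'a' !=
  Pos 2: 'k' vs 'd' !=
  Pos 3: 'e' vs 'e' =
Hamming distance = 3


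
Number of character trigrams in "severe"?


Word: "severe" (length 6)
Number of 3-grams = length - 3 + 1 = 6 - 3 + 1
= 4


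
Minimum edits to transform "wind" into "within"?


Word 1: "wind" (length 4)
Word 2: "within" (length 6)
One optimal edit sequence (insert/delete/substitute each cost 1):
  1. keep 'w'
  2. keep 'i'
  3. insert 't'  (+1)
  4. insert 'h'  (+1)
  5. substitute 'n' -> 'i'  (+1)
  6. substitute 'd' -> 'n'  (+1)
Total edit operations: 4
Edit distance = 4


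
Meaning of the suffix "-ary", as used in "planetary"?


Suffix: -ary
Example: planetary (planet + -ary)
Meaning = relating to


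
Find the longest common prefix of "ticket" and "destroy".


Word 1: "ticket"
Word 2: "destroy"
Comparing from start:
  Pos 0: 't' != 'd' (stop)
LCP = "" (length 0)


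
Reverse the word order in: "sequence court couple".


Original: "sequence court couple"
Words (1..n): sequence | court | couple
Reversed (n..1): couple | court | sequence
Result = "couple court sequence"


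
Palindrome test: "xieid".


Word: "xieid"
Reversed: "dieix"
Forward == Backward? xieid != dieix
Palindrome = No


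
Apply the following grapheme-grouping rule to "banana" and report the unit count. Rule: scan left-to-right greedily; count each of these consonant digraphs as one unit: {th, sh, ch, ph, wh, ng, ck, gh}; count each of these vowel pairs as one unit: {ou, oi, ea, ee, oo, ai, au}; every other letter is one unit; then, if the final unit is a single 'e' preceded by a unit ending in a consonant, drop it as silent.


Word: "banana" (6 letters)
Left-to-right scan:
  (1) 'b' (letter)
  (2) 'a' (letter)
  (3) 'n' (letter)
  (4) 'a' (letter)
  (5) 'n' (letter)
  (6) 'a' (letter)
Units from scan: 6
Sound units = 6 units


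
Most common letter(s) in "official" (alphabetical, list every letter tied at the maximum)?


Word: "official"
Letter counts:
  'a': 1
  'c': 1
  'f': 2
  'i': 2
  'l': 1
  'o': 1
Maximum count = 2
Most frequent = 'f', 'i' (2 times each)


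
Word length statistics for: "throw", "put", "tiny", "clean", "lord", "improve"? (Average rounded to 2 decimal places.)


Lengths: "throw"=5, "put"=3, "tiny"=4, "clean"=5, "lord"=4, "improve"=7
Sum = 28, Count = 6
Average = 28/6 = 4.67
= avg=4.67, min=3, max=7


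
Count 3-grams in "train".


Word: "train" (length 5)
Number of 3-grams = length - 3 + 1 = 5 - 3 + 1
= 3


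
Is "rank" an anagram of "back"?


Word 1: "back" → sorted: abck
Word 2: "rank" → sorted: aknr
Same letters? abck != aknr
Anagram = No


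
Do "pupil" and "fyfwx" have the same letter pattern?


Pattern of "pupil": [0, 1, 0, 2, 3]
Pattern of "fyfwx": [0, 1, 0, 2, 3]
Patterns match
Same pattern = Yes


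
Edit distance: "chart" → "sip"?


Word 1: "chart" (length 5)
Word 2: "sip" (length 3)
One optimal edit sequence (insert/delete/substitute each cost 1):
  1. delete 'c'  (+1)
  2. delete 'h'  (+1)
  3. substitute 'a' -> 's'  (+1)
  4. substitute 'r' -> 'i'  (+1)
  5. substitute 't' -> 'p'  (+1)
Total edit operations: 5
Edit distance = 5


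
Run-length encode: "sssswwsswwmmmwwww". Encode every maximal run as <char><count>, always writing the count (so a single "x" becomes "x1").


String: "sssswwsswwmmmwwww"
Scanning for consecutive runs:
  's' x 4
  'w' x 2
  's' x 2
  'w' x 2
  'm' x 3
  'w' x 4
RLE = "s4w2s2w2m3w4"


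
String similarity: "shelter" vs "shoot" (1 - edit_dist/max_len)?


Word 1: "shelter" (length 7)
Word 2: "shoot" (length 5)
One optimal edit sequence:
  1. keep 's'
  2. keep 'h'
  3. substitute 'e' -> 'o'  (+1)
  4. substitute 'l' -> 'o'  (+1)
  5. keep 't'
  6. delete 'e'  (+1)
  7. delete 'r'  (+1)
Edit distance = 4
Max length = max(7, 5) = 7
Similarity = 1 - 4/7
= 0.4286


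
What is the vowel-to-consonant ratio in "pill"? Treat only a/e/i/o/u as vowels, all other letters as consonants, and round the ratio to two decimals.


Word: "pill"
Vowels (a,e,i,o,u): 1
Consonants: 3
Ratio = 1/3
= 0.33


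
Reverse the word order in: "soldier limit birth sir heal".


Original: "soldier limit birth sir heal"
Words (1..n): soldier | limit | birth | sir | heal
Reversed (n..1): heal | sir | birth | limit | soldier
Result = "heal sir birth limit soldier"


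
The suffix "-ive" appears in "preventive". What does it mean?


Suffix: -ive
Example: preventive = prevent + -ive
Meaning = tending to


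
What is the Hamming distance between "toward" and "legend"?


Comparing character by character (same length = 6):
  Pos 0: 't' vs 'l' !=
  Pos 1: 'o' vs 'e' !=
  Pos 2: 'w' vs 'g' !=
  Pos 3: 'a' vs 'e' !=
  Pos 4: 'r' vs 'n' !=
  Pos 5: 'd' vs 'd' =
Hamming distance = 5


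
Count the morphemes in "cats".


Word: "cats"
Morphemes: cat | -s
Each morpheme carries meaning
= 2 morphemes


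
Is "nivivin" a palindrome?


Word: "nivivin"
Reversed: "nivivin"
Forward == Backward? nivivin == nivivin
Palindrome = Yes


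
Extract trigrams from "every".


Word: "every" (length 5)
Number of trigrams = 5 - 3 + 1 = 3
  Position 0: "eve"
  Position 1: "ver"
  Position 2: "ery"
Trigrams = "eve", "ver", "ery"


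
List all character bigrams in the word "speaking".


Word: "speaking" (length 8)
Number of bigrams = 8 - 2 + 1 = 7
  Position 0: "sp"
  Position 1: "pe"
  Position 2: "ea"
  Position 3: "ak"
  Position 4: "ki"
  Position 5: "in"
  Position 6: "ng"
Bigrams = "sp", "pe", "ea", "ak", "ki", "in", "ng"
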